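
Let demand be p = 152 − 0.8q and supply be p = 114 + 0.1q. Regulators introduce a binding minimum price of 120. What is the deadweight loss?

Competitive equilibrium: 152 − 0.8q = 114 + 0.1q → q* = 42.2222, p* = 118.2222.
At the floor p = 120, quantity demanded = (152 − 120)/0.8 = 40.
Sellers' marginal cost at q' = 40: 114 + 0.1·40 = 118.
Δq = 42.2222 − 40 = 2.2222; wedge = 120 − 118 = 2.
Deadweight loss = ½ × 2.2222 × 2 = 2.22.

2.22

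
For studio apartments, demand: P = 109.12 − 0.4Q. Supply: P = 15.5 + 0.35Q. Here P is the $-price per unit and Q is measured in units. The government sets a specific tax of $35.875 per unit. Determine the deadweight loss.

$858.01

Competitive equilibrium: 109.12 − 0.4Q = 15.5 + 0.35Q → Q* = 124.8267, P* = 59.1893.
With the tax, the buyer price exceeds the seller price by 35.875: (109.12 − 0.4Q) − (15.5 + 0.35Q) = 35.875 → Q' = 76.9933.
ΔQ = 124.8267 − 76.9933 = 47.8334; the wedge equals the tax, 35.875.
DWL = ½ × 47.8334 × 35.875 = $858.01.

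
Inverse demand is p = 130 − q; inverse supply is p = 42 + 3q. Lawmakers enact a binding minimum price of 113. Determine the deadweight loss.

Competitive equilibrium: 130 − q = 42 + 3q → q* = 22, p* = 108.
At the floor p = 113, quantity demanded = (130 − 113)/1 = 17.
Sellers' marginal cost at q' = 17: 42 + 3·17 = 93.
Δq = 22 − 17 = 5; wedge = 113 − 93 = 20.
Welfare loss = ½ × 5 × 20 = 50.

50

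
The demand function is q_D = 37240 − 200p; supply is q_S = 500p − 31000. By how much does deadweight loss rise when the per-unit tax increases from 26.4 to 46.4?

In inverse form: demand p = 186.2 − 0.005q, supply p = 62 + 0.002q.
Competitive equilibrium: 186.2 − 0.005q = 62 + 0.002q → q* = 17742.8571, p* = 97.4857.
For a per-unit tax t: Δq = t/0.007, so DWL = ½·t·(t/0.007) = t²/0.014.
At t = 26.4: DWL = 49782.857. At t = 46.4: DWL = 153782.857.
Increase = 153782.857 − 49782.857 = 104000.

104000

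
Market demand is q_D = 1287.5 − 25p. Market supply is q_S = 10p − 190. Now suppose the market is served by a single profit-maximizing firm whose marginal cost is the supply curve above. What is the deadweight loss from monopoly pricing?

In inverse form: demand p = 51.5 − 0.04q, supply p = 19 + 0.1q.
Competitive equilibrium: 51.5 − 0.04q = 19 + 0.1q → q* = 232.1429, p* = 42.2143.
Marginal revenue: MR = 51.5 − 0.08q. Set MR = MC: 51.5 − 0.08q = 19 + 0.1q → q_m = 180.5556.
Price p_m = 51.5 − 0.04·180.5556 = 44.2778; MC(q_m) = 19 + 0.1·180.5556 = 37.0556.
Competitive q* = 232.1429, so Δq = 51.5873; wedge = 44.2778 − 37.0556 = 7.2222.
Deadweight loss = ½ × 51.5873 × 7.2222 = 186.29.

186.29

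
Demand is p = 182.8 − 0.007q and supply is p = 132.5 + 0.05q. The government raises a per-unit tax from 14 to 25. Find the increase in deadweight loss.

3763.16

Competitive equilibrium: 182.8 − 0.007q = 132.5 + 0.05q → q* = 882.4561, p* = 176.6228.
For a per-unit tax t: Δq = t/0.057, so DWL = ½·t·(t/0.057) = t²/0.114.
At t = 14: DWL = 1719.298. At t = 25: DWL = 5482.456.
Increase = 5482.456 − 1719.298 = 3763.16.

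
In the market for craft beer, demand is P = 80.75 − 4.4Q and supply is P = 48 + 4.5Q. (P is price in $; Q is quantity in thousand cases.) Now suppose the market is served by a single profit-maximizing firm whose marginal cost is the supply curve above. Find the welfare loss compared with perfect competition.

Competitive equilibrium: 80.75 − 4.4Q = 48 + 4.5Q → Q* = 3.67978, P* = 64.55899.
Marginal revenue: MR = 80.75 − 8.8Q. Set MR = MC: 80.75 − 8.8Q = 48 + 4.5Q → Q_m = 2.46241.
Price P_m = 80.75 − 4.4·2.46241 = 69.9154; MC(Q_m) = 48 + 4.5·2.46241 = 59.08085.
Competitive Q* = 3.67978, so ΔQ = 1.21737; wedge = 69.9154 − 59.08085 = 10.83455.
DWL = ½ × 1.21737 × 10.83455 = $6.59 thousand.

$6.59 thousand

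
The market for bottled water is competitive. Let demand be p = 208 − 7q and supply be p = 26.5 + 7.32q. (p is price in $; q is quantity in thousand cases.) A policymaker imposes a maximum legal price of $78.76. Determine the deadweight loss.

$219.37 thousand

Competitive equilibrium: 208 − 7q = 26.5 + 7.32q → q* = 12.67458, p* = 119.27793.
At the ceiling p = 78.76, quantity supplied = (78.76 − 26.5)/7.32 = 7.13934.
Willingness to pay at q' = 7.13934: 208 − 7·7.13934 = 158.02462.
Δq = 12.67458 − 7.13934 = 5.53524; wedge = 158.02462 − 78.76 = 79.26462.
Welfare loss = ½ × 5.53524 × 79.26462 = $219.37 thousand.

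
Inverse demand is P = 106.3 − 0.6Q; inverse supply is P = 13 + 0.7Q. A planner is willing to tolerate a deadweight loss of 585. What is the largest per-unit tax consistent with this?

39

Competitive equilibrium: 106.3 − 0.6Q = 13 + 0.7Q → Q* = 71.7692, P* = 63.2385.
A tax t gives ΔQ = t/1.3 and wedge t, so DWL = t²/2.6.
t²/2.6 = 585 → t² = 1521 → t = 39.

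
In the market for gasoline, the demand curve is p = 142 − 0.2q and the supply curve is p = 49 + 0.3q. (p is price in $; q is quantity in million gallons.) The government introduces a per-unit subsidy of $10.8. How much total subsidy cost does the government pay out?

$2242.08 million

Competitive equilibrium: 142 − 0.2q = 49 + 0.3q → q* = 186, p* = 104.8.
The subsidy lowers effective supply by 10.8: p = 38.2 + 0.3q.
New quantity: 142 − 0.2q = 38.2 + 0.3q → q' = 207.6.
Total subsidy cost = 10.8 × 207.6 = $2242.08 million.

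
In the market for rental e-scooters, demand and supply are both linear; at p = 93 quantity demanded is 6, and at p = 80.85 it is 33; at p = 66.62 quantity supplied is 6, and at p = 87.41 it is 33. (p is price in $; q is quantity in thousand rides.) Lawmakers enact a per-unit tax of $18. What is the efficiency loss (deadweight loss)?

Demand slope = (80.85 − 93)/(33 − 6) = −0.45, so p = 95.7 − 0.45q.
Supply slope = (87.41 − 66.62)/(33 − 6) = 0.77, so p = 62 + 0.77q.
Competitive equilibrium: 95.7 − 0.45q = 62 + 0.77q → q* = 27.623, p* = 83.2697.
With the tax, the buyer price exceeds the seller price by 18: (95.7 − 0.45q) − (62 + 0.77q) = 18 → q' = 12.8689.
Δq = 27.623 − 12.8689 = 14.7541; the wedge equals the tax, 18.
DWL = ½ × 14.7541 × 18 = $132.79 thousand.

$132.79 thousand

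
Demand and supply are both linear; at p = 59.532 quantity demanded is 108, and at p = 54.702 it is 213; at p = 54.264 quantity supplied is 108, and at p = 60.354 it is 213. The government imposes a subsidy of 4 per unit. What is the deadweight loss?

76.92

Demand slope = (54.702 − 59.532)/(213 − 108) = −0.046, so p = 64.5 − 0.046q.
Supply slope = (60.354 − 54.264)/(213 − 108) = 0.058, so p = 48 + 0.058q.
Competitive equilibrium: 64.5 − 0.046q = 48 + 0.058q → q* = 158.6538, p* = 57.2019.
The subsidy lowers effective supply by 4: p = 44 + 0.058q.
New quantity: 64.5 − 0.046q = 44 + 0.058q → q' = 197.1154.
Overproduction Δq = 197.1154 − 158.6538 = 38.4616; wedge = subsidy = 4.
Welfare loss = ½ × 38.4616 × 4 = 76.92.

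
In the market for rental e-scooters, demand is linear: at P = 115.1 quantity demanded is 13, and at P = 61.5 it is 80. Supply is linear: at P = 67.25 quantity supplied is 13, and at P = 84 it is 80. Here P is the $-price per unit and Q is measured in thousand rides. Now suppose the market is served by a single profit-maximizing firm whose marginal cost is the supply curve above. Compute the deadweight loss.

$336.80 thousand

Demand slope = (61.5 − 115.1)/(80 − 13) = −0.8, so P = 125.5 − 0.8Q.
Supply slope = (84 − 67.25)/(80 − 13) = 0.25, so P = 64 + 0.25Q.
Competitive equilibrium: 125.5 − 0.8Q = 64 + 0.25Q → Q* = 58.5714, P* = 78.6429.
Marginal revenue: MR = 125.5 − 1.6Q. Set MR = MC: 125.5 − 1.6Q = 64 + 0.25Q → Q_m = 33.2432.
Price P_m = 125.5 − 0.8·33.2432 = 98.9054; MC(Q_m) = 64 + 0.25·33.2432 = 72.3108.
Competitive Q* = 58.5714, so ΔQ = 25.3282; wedge = 98.9054 − 72.3108 = 26.5946.
Deadweight loss = ½ × 25.3282 × 26.5946 = $336.80 thousand.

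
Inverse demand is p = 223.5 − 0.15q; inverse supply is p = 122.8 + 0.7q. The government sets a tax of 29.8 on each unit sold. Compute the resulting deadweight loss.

Competitive equilibrium: 223.5 − 0.15q = 122.8 + 0.7q → q* = 118.4706, p* = 205.7294.
With the tax, the buyer price exceeds the seller price by 29.8: (223.5 − 0.15q) − (122.8 + 0.7q) = 29.8 → q' = 83.4118.
Δq = 118.4706 − 83.4118 = 35.0588; the wedge equals the tax, 29.8.
Deadweight loss = ½ × 35.0588 × 29.8 = 522.38.

522.38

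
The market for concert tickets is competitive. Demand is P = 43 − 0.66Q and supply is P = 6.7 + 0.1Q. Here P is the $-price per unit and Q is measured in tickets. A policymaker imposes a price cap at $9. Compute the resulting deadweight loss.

Competitive equilibrium: 43 − 0.66Q = 6.7 + 0.1Q → Q* = 47.7632, P* = 11.4763.
At the ceiling P = 9, quantity supplied = (9 − 6.7)/0.1 = 23.
Willingness to pay at Q' = 23: 43 − 0.66·23 = 27.82.
ΔQ = 47.7632 − 23 = 24.7632; wedge = 27.82 − 9 = 18.82.
DWL = ½ × 24.7632 × 18.82 = $233.02.

$233.02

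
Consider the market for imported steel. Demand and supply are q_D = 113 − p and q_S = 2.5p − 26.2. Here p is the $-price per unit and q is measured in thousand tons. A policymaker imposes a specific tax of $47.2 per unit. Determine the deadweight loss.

$795.66 thousand

In inverse form: demand p = 113 − q, supply p = 10.48 + 0.4q.
Competitive equilibrium: 113 − q = 10.48 + 0.4q → q* = 73.2286, p* = 39.7714.
With the tax, the buyer price exceeds the seller price by 47.2: (113 − q) − (10.48 + 0.4q) = 47.2 → q' = 39.5143.
Δq = 73.2286 − 39.5143 = 33.7143; the wedge equals the tax, 47.2.
Welfare loss = ½ × 33.7143 × 47.2 = $795.66 thousand.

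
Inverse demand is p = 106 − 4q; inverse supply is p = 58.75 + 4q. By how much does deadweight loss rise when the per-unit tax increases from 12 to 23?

24.06

Competitive equilibrium: 106 − 4q = 58.75 + 4q → q* = 5.9063, p* = 82.375.
For a per-unit tax t: Δq = t/8, so DWL = ½·t·(t/8) = t²/16.
At t = 12: DWL = 9. At t = 23: DWL = 33.063.
Increase = 33.063 − 9 = 24.06.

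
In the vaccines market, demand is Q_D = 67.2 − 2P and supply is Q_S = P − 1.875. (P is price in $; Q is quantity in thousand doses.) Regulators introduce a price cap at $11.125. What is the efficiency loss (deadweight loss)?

$106.21 thousand

In inverse form: demand P = 33.6 − 0.5Q, supply P = 1.875 + Q.
Competitive equilibrium: 33.6 − 0.5Q = 1.875 + Q → Q* = 21.15, P* = 23.025.
At the ceiling P = 11.125, quantity supplied = (11.125 − 1.875)/1 = 9.25.
Willingness to pay at Q' = 9.25: 33.6 − 0.5·9.25 = 28.975.
ΔQ = 21.15 − 9.25 = 11.9; wedge = 28.975 − 11.125 = 17.85.
Welfare loss = ½ × 11.9 × 17.85 = $106.21 thousand.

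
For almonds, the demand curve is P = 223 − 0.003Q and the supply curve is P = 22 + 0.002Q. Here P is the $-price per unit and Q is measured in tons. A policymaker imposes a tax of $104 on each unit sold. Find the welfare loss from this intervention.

$1081600

Competitive equilibrium: 223 − 0.003Q = 22 + 0.002Q → Q* = 40200, P* = 102.4.
With the tax, the buyer price exceeds the seller price by 104: (223 − 0.003Q) − (22 + 0.002Q) = 104 → Q' = 19400.
ΔQ = 40200 − 19400 = 20800; the wedge equals the tax, 104.
The triangle = ½ × 20800 × 104 = $1081600.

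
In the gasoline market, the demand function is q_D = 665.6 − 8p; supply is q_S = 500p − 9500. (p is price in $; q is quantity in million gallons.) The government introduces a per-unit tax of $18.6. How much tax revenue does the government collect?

$6678.43 million

In inverse form: demand p = 83.2 − 0.125q, supply p = 19 + 0.002q.
Competitive equilibrium: 83.2 − 0.125q = 19 + 0.002q → q* = 505.51181, p* = 20.01102.
With the tax, the buyer price exceeds the seller price by 18.6: (83.2 − 0.125q) − (19 + 0.002q) = 18.6 → q' = 359.05512.
Tax revenue = 18.6 × 359.05512 = $6678.43 million.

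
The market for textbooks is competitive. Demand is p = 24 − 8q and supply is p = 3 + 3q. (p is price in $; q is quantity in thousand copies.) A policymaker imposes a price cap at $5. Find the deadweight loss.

$8.49 thousand

Competitive equilibrium: 24 − 8q = 3 + 3q → q* = 1.9091, p* = 8.7273.
At the ceiling p = 5, quantity supplied = (5 − 3)/3 = 0.6667.
Willingness to pay at q' = 0.6667: 24 − 8·0.6667 = 18.6664.
Δq = 1.9091 − 0.6667 = 1.2424; wedge = 18.6664 − 5 = 13.6664.
Welfare loss = ½ × 1.2424 × 13.6664 = $8.49 thousand.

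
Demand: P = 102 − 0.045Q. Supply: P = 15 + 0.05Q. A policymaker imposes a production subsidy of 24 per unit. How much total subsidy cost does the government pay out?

28042.11

Competitive equilibrium: 102 − 0.045Q = 15 + 0.05Q → Q* = 915.7895, P* = 60.7895.
The subsidy lowers effective supply by 24: P = 0.05Q − 9.
New quantity: 102 − 0.045Q = 0.05Q − 9 → Q' = 1168.4211.
Total subsidy cost = 24 × 1168.4211 = 28042.11.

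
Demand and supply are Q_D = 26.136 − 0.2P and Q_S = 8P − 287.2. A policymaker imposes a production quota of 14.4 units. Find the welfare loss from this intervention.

42.94

In inverse form: demand P = 130.68 − 5Q, supply P = 35.9 + 0.125Q.
Competitive equilibrium: 130.68 − 5Q = 35.9 + 0.125Q → Q* = 18.4937, P* = 38.2117.
At Q = 14.4: demand price = 130.68 − 5·14.4 = 58.68; supply price = 35.9 + 0.125·14.4 = 37.7.
ΔQ = 18.4937 − 14.4 = 4.0937; wedge = 58.68 − 37.7 = 20.98.
Deadweight loss = ½ × 4.0937 × 20.98 = 42.94.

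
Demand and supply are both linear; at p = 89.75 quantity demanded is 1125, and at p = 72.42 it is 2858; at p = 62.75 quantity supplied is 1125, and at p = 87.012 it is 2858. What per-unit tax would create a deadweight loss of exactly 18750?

30

Demand slope = (72.42 − 89.75)/(2858 − 1125) = −0.01, so p = 101 − 0.01q.
Supply slope = (87.012 − 62.75)/(2858 − 1125) = 0.014, so p = 47 + 0.014q.
Competitive equilibrium: 101 − 0.01q = 47 + 0.014q → q* = 2250, p* = 78.5.
A tax t gives Δq = t/0.024 and wedge t, so DWL = t²/0.048.
t²/0.048 = 18750 → t² = 900 → t = 30.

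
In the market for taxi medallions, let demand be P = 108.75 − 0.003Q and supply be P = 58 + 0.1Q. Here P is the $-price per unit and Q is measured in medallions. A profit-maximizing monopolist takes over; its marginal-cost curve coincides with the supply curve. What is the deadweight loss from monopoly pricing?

Competitive equilibrium: 108.75 − 0.003Q = 58 + 0.1Q → Q* = 492.7184, P* = 107.2718.
Marginal revenue: MR = 108.75 − 0.006Q. Set MR = MC: 108.75 − 0.006Q = 58 + 0.1Q → Q_m = 478.7736.
Price P_m = 108.75 − 0.003·478.7736 = 107.3137; MC(Q_m) = 58 + 0.1·478.7736 = 105.8774.
Competitive Q* = 492.7184, so ΔQ = 13.9448; wedge = 107.3137 − 105.8774 = 1.4363.
DWL = ½ × 13.9448 × 1.4363 = $10.01.

$10.01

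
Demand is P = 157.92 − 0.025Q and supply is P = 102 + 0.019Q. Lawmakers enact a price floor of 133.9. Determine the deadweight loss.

2115.69

Competitive equilibrium: 157.92 − 0.025Q = 102 + 0.019Q → Q* = 1270.9091, P* = 126.1473.
At the floor P = 133.9, quantity demanded = (157.92 − 133.9)/0.025 = 960.8.
Sellers' marginal cost at Q' = 960.8: 102 + 0.019·960.8 = 120.2552.
ΔQ = 1270.9091 − 960.8 = 310.1091; wedge = 133.9 − 120.2552 = 13.6448.
DWL = ½ × 310.1091 × 13.6448 = 2115.69.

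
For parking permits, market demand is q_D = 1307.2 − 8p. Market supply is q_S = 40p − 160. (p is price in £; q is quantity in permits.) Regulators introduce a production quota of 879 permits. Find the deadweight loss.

£2530.01

In inverse form: demand p = 163.4 − 0.125q, supply p = 4 + 0.025q.
Competitive equilibrium: 163.4 − 0.125q = 4 + 0.025q → q* = 1062.6667, p* = 30.5667.
At q = 879: demand price = 163.4 − 0.125·879 = 53.525; supply price = 4 + 0.025·879 = 25.975.
Δq = 1062.6667 − 879 = 183.6667; wedge = 53.525 − 25.975 = 27.55.
Deadweight loss = ½ × 183.6667 × 27.55 = £2530.01.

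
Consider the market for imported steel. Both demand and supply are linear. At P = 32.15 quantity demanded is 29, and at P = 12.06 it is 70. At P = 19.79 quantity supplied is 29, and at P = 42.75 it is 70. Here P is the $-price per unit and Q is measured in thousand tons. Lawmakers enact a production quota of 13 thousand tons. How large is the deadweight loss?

$404.91 thousand

Demand slope = (12.06 − 32.15)/(70 − 29) = −0.49, so P = 46.36 − 0.49Q.
Supply slope = (42.75 − 19.79)/(70 − 29) = 0.56, so P = 3.55 + 0.56Q.
Competitive equilibrium: 46.36 − 0.49Q = 3.55 + 0.56Q → Q* = 40.7714, P* = 26.382.
At Q = 13: demand price = 46.36 − 0.49·13 = 39.99; supply price = 3.55 + 0.56·13 = 10.83.
ΔQ = 40.7714 − 13 = 27.7714; wedge = 39.99 − 10.83 = 29.16.
The triangle = ½ × 27.7714 × 29.16 = $404.91 thousand.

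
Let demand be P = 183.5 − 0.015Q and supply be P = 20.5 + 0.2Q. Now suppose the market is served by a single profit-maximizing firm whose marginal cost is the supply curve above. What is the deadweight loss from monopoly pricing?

Competitive equilibrium: 183.5 − 0.015Q = 20.5 + 0.2Q → Q* = 758.139535, P* = 172.127907.
Marginal revenue: MR = 183.5 − 0.03Q. Set MR = MC: 183.5 − 0.03Q = 20.5 + 0.2Q → Q_m = 708.695652.
Price P_m = 183.5 − 0.015·708.695652 = 172.869565; MC(Q_m) = 20.5 + 0.2·708.695652 = 162.23913.
Competitive Q* = 758.139535, so ΔQ = 49.443883; wedge = 172.869565 − 162.23913 = 10.630435.
Deadweight loss = ½ × 49.443883 × 10.630435 = 262.80.

262.80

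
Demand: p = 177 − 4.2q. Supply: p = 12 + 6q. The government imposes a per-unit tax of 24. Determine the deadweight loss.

28.24

Competitive equilibrium: 177 − 4.2q = 12 + 6q → q* = 16.1765, p* = 109.0588.
With the tax, the buyer price exceeds the seller price by 24: (177 − 4.2q) − (12 + 6q) = 24 → q' = 13.8235.
Δq = 16.1765 − 13.8235 = 2.353; the wedge equals the tax, 24.
Deadweight loss = ½ × 2.353 × 24 = 28.24.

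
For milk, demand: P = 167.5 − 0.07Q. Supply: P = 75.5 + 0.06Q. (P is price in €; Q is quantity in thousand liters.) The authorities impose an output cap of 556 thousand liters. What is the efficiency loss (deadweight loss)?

€1495.69 thousand

Competitive equilibrium: 167.5 − 0.07Q = 75.5 + 0.06Q → Q* = 707.6923, P* = 117.9615.
At Q = 556: demand price = 167.5 − 0.07·556 = 128.58; supply price = 75.5 + 0.06·556 = 108.86.
ΔQ = 707.6923 − 556 = 151.6923; wedge = 128.58 − 108.86 = 19.72.
Welfare loss = ½ × 151.6923 × 19.72 = €1495.69 thousand.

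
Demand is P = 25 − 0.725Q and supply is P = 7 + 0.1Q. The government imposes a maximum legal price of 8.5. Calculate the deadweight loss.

Competitive equilibrium: 25 − 0.725Q = 7 + 0.1Q → Q* = 21.8182, P* = 9.1818.
At the ceiling P = 8.5, quantity supplied = (8.5 − 7)/0.1 = 15.
Willingness to pay at Q' = 15: 25 − 0.725·15 = 14.125.
ΔQ = 21.8182 − 15 = 6.8182; wedge = 14.125 − 8.5 = 5.625.
Welfare loss = ½ × 6.8182 × 5.625 = 19.18.

19.18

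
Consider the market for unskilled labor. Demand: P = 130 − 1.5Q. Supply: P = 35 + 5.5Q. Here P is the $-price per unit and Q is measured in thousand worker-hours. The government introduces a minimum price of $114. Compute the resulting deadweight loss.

Competitive equilibrium: 130 − 1.5Q = 35 + 5.5Q → Q* = 13.5714, P* = 109.6429.
At the floor P = 114, quantity demanded = (130 − 114)/1.5 = 10.6667.
Sellers' marginal cost at Q' = 10.6667: 35 + 5.5·10.6667 = 93.6669.
ΔQ = 13.5714 − 10.6667 = 2.9047; wedge = 114 − 93.6669 = 20.3331.
Welfare loss = ½ × 2.9047 × 20.3331 = $29.53 thousand.

$29.53 thousand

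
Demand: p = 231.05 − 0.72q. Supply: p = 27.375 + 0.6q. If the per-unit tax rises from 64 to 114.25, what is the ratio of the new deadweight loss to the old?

Competitive equilibrium: 231.05 − 0.72q = 27.375 + 0.6q → q* = 154.2992, p* = 119.9545.
For a per-unit tax t: Δq = t/1.32, so DWL = ½·t·(t/1.32) = t²/2.64.
At t = 64: DWL = 1551.515. At t = 114.25: DWL = 4944.342.
Ratio = (114.25/64)² = 3.187.

3.187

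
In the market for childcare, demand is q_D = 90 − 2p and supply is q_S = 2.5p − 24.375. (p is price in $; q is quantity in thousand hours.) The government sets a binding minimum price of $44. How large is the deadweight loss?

In inverse form: demand p = 45 − 0.5q, supply p = 9.75 + 0.4q.
Competitive equilibrium: 45 − 0.5q = 9.75 + 0.4q → q* = 39.1667, p* = 25.4167.
At the floor p = 44, quantity demanded = (45 − 44)/0.5 = 2.
Sellers' marginal cost at q' = 2: 9.75 + 0.4·2 = 10.55.
Δq = 39.1667 − 2 = 37.1667; wedge = 44 − 10.55 = 33.45.
Deadweight loss = ½ × 37.1667 × 33.45 = $621.61 thousand.

$621.61 thousand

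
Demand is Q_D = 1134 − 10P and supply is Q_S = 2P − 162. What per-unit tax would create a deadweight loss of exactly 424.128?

22.56

In inverse form: demand P = 113.4 − 0.1Q, supply P = 81 + 0.5Q.
Competitive equilibrium: 113.4 − 0.1Q = 81 + 0.5Q → Q* = 54, P* = 108.
A tax t gives ΔQ = t/0.6 and wedge t, so DWL = t²/1.2.
t²/1.2 = 424.128 → t² = 508.9536 → t = 22.56.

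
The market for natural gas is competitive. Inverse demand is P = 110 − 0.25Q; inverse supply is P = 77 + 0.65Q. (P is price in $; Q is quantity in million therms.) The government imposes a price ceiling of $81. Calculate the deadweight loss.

Competitive equilibrium: 110 − 0.25Q = 77 + 0.65Q → Q* = 36.66667, P* = 100.83333.
At the ceiling P = 81, quantity supplied = (81 − 77)/0.65 = 6.15385.
Willingness to pay at Q' = 6.15385: 110 − 0.25·6.15385 = 108.46154.
ΔQ = 36.66667 − 6.15385 = 30.51282; wedge = 108.46154 − 81 = 27.46154.
The triangle = ½ × 30.51282 × 27.46154 = $418.96 million.

$418.96 million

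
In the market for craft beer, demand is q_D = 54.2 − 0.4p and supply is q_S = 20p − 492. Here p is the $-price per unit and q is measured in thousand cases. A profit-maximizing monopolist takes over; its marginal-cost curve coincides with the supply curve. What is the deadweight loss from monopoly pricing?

In inverse form: demand p = 135.5 − 2.5q, supply p = 24.6 + 0.05q.
Competitive equilibrium: 135.5 − 2.5q = 24.6 + 0.05q → q* = 43.4902, p* = 26.7745.
Marginal revenue: MR = 135.5 − 5q. Set MR = MC: 135.5 − 5q = 24.6 + 0.05q → q_m = 21.9604.
Price p_m = 135.5 − 2.5·21.9604 = 80.599; MC(q_m) = 24.6 + 0.05·21.9604 = 25.698.
Competitive q* = 43.4902, so Δq = 21.5298; wedge = 80.599 − 25.698 = 54.901.
Deadweight loss = ½ × 21.5298 × 54.901 = $591 thousand.

$591 thousand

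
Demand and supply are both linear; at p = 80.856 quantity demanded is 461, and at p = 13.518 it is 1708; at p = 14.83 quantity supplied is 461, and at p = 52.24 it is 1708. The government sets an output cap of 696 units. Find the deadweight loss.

Demand slope = (13.518 − 80.856)/(1708 − 461) = −0.054, so p = 105.75 − 0.054q.
Supply slope = (52.24 − 14.83)/(1708 − 461) = 0.03, so p = 1 + 0.03q.
Competitive equilibrium: 105.75 − 0.054q = 1 + 0.03q → q* = 1247.0238, p* = 38.4107.
At q = 696: demand price = 105.75 − 0.054·696 = 68.166; supply price = 1 + 0.03·696 = 21.88.
Δq = 1247.0238 − 696 = 551.0238; wedge = 68.166 − 21.88 = 46.286.
DWL = ½ × 551.0238 × 46.286 = 12752.34.

12752.34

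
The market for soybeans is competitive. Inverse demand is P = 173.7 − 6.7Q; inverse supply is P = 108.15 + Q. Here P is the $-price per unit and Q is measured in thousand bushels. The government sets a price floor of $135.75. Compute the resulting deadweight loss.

Competitive equilibrium: 173.7 − 6.7Q = 108.15 + Q → Q* = 8.513, P* = 116.663.
At the floor P = 135.75, quantity demanded = (173.7 − 135.75)/6.7 = 5.6642.
Sellers' marginal cost at Q' = 5.6642: 108.15 + 1·5.6642 = 113.8142.
ΔQ = 8.513 − 5.6642 = 2.8488; wedge = 135.75 − 113.8142 = 21.9358.
Deadweight loss = ½ × 2.8488 × 21.9358 = $31.25 thousand.

$31.25 thousand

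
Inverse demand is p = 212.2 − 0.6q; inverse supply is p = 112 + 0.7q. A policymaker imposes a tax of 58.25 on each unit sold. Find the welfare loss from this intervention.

Competitive equilibrium: 212.2 − 0.6q = 112 + 0.7q → q* = 77.0769, p* = 165.9538.
With the tax, the buyer price exceeds the seller price by 58.25: (212.2 − 0.6q) − (112 + 0.7q) = 58.25 → q' = 32.2692.
Δq = 77.0769 − 32.2692 = 44.8077; the wedge equals the tax, 58.25.
DWL = ½ × 44.8077 × 58.25 = 1305.02.

1305.02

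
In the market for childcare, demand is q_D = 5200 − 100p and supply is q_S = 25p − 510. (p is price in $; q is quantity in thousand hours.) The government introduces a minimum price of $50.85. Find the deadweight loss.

In inverse form: demand p = 52 − 0.01q, supply p = 20.4 + 0.04q.
Competitive equilibrium: 52 − 0.01q = 20.4 + 0.04q → q* = 632, p* = 45.68.
At the floor p = 50.85, quantity demanded = (52 − 50.85)/0.01 = 115.
Sellers' marginal cost at q' = 115: 20.4 + 0.04·115 = 25.
Δq = 632 − 115 = 517; wedge = 50.85 − 25 = 25.85.
Welfare loss = ½ × 517 × 25.85 = $6682.225 thousand.

$6682.225 thousand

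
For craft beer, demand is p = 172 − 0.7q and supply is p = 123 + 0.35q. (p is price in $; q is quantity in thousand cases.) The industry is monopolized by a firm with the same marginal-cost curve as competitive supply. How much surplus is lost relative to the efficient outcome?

$182.93 thousand

Competitive equilibrium: 172 − 0.7q = 123 + 0.35q → q* = 46.6667, p* = 139.3333.
Marginal revenue: MR = 172 − 1.4q. Set MR = MC: 172 − 1.4q = 123 + 0.35q → q_m = 28.
Price p_m = 172 − 0.7·28 = 152.4; MC(q_m) = 123 + 0.35·28 = 132.8.
Competitive q* = 46.6667, so Δq = 18.6667; wedge = 152.4 − 132.8 = 19.6.
Deadweight loss = ½ × 18.6667 × 19.6 = $182.93 thousand.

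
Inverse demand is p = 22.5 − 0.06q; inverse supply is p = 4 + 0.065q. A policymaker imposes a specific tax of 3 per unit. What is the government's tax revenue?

372

Competitive equilibrium: 22.5 − 0.06q = 4 + 0.065q → q* = 148, p* = 13.62.
With the tax, the buyer price exceeds the seller price by 3: (22.5 − 0.06q) − (4 + 0.065q) = 3 → q' = 124.
Tax revenue = 3 × 124 = 372.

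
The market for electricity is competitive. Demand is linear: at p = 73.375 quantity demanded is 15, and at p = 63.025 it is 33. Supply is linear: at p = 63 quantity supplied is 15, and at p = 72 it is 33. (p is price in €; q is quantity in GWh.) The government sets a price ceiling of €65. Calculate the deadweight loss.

Demand slope = (63.025 − 73.375)/(33 − 15) = −0.575, so p = 82 − 0.575q.
Supply slope = (72 − 63)/(33 − 15) = 0.5, so p = 55.5 + 0.5q.
Competitive equilibrium: 82 − 0.575q = 55.5 + 0.5q → q* = 24.6512, p* = 67.8256.
At the ceiling p = 65, quantity supplied = (65 − 55.5)/0.5 = 19.
Willingness to pay at q' = 19: 82 − 0.575·19 = 71.075.
Δq = 24.6512 − 19 = 5.6512; wedge = 71.075 − 65 = 6.075.
Deadweight loss = ½ × 5.6512 × 6.075 = €17.17.

€17.17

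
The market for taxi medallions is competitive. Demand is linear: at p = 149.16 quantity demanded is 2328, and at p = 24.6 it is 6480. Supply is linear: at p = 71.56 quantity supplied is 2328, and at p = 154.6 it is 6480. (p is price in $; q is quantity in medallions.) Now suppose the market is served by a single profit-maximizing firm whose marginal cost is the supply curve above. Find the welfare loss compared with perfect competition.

$52925.625

Demand slope = (24.6 − 149.16)/(6480 − 2328) = −0.03, so p = 219 − 0.03q.
Supply slope = (154.6 − 71.56)/(6480 − 2328) = 0.02, so p = 25 + 0.02q.
Competitive equilibrium: 219 − 0.03q = 25 + 0.02q → q* = 3880, p* = 102.6.
Marginal revenue: MR = 219 − 0.06q. Set MR = MC: 219 − 0.06q = 25 + 0.02q → q_m = 2425.
Price p_m = 219 − 0.03·2425 = 146.25; MC(q_m) = 25 + 0.02·2425 = 73.5.
Competitive q* = 3880, so Δq = 1455; wedge = 146.25 − 73.5 = 72.75.
The triangle = ½ × 1455 × 72.75 = $52925.625.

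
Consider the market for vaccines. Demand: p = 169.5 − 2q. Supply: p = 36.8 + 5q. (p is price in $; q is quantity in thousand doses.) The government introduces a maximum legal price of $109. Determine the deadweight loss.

$71.42 thousand

Competitive equilibrium: 169.5 − 2q = 36.8 + 5q → q* = 18.9571, p* = 131.5857.
At the ceiling p = 109, quantity supplied = (109 − 36.8)/5 = 14.44.
Willingness to pay at q' = 14.44: 169.5 − 2·14.44 = 140.62.
Δq = 18.9571 − 14.44 = 4.5171; wedge = 140.62 − 109 = 31.62.
DWL = ½ × 4.5171 × 31.62 = $71.42 thousand.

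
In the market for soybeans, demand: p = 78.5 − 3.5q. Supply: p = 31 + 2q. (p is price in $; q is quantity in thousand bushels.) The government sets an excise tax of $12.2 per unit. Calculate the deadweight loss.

$13.53 thousand

Competitive equilibrium: 78.5 − 3.5q = 31 + 2q → q* = 8.6364, p* = 48.2727.
With the tax, the buyer price exceeds the seller price by 12.2: (78.5 − 3.5q) − (31 + 2q) = 12.2 → q' = 6.4182.
Δq = 8.6364 − 6.4182 = 2.2182; the wedge equals the tax, 12.2.
Deadweight loss = ½ × 2.2182 × 12.2 = $13.53 thousand.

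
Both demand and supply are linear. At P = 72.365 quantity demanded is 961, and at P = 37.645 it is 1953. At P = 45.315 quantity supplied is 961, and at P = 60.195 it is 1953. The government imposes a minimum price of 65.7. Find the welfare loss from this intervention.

Demand slope = (37.645 − 72.365)/(1953 − 961) = −0.035, so P = 106 − 0.035Q.
Supply slope = (60.195 − 45.315)/(1953 − 961) = 0.015, so P = 30.9 + 0.015Q.
Competitive equilibrium: 106 − 0.035Q = 30.9 + 0.015Q → Q* = 1502, P* = 53.43.
At the floor P = 65.7, quantity demanded = (106 − 65.7)/0.035 = 1151.4286.
Sellers' marginal cost at Q' = 1151.4286: 30.9 + 0.015·1151.4286 = 48.1714.
ΔQ = 1502 − 1151.4286 = 350.5714; wedge = 65.7 − 48.1714 = 17.5286.
DWL = ½ × 350.5714 × 17.5286 = 3072.51.

3072.51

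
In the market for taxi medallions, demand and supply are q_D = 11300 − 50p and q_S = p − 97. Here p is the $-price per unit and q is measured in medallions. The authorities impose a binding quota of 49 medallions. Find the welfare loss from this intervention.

In inverse form: demand p = 226 − 0.02q, supply p = 97 + q.
Competitive equilibrium: 226 − 0.02q = 97 + q → q* = 126.4706, p* = 223.4706.
At q = 49: demand price = 226 − 0.02·49 = 225.02; supply price = 97 + 1·49 = 146.
Δq = 126.4706 − 49 = 77.4706; wedge = 225.02 − 146 = 79.02.
DWL = ½ × 77.4706 × 79.02 = $3060.86.

$3060.86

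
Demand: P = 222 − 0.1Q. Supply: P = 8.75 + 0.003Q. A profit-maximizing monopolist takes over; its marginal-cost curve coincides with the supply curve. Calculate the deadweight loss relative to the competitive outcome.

53569.65

Competitive equilibrium: 222 − 0.1Q = 8.75 + 0.003Q → Q* = 2070.38835, P* = 14.96117.
Marginal revenue: MR = 222 − 0.2Q. Set MR = MC: 222 − 0.2Q = 8.75 + 0.003Q → Q_m = 1050.49261.
Price P_m = 222 − 0.1·1050.49261 = 116.95074; MC(Q_m) = 8.75 + 0.003·1050.49261 = 11.90148.
Competitive Q* = 2070.38835, so ΔQ = 1019.89574; wedge = 116.95074 − 11.90148 = 105.04926.
DWL = ½ × 1019.89574 × 105.04926 = 53569.65.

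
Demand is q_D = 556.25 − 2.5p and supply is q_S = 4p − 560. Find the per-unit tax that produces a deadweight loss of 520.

26

In inverse form: demand p = 222.5 − 0.4q, supply p = 140 + 0.25q.
Competitive equilibrium: 222.5 − 0.4q = 140 + 0.25q → q* = 126.9231, p* = 171.7308.
A tax t gives Δq = t/0.65 and wedge t, so DWL = t²/1.3.
t²/1.3 = 520 → t² = 676 → t = 26.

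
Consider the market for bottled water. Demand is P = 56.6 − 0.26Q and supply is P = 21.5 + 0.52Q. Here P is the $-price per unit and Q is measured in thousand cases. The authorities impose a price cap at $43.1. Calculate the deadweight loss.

$4.67 thousand

Competitive equilibrium: 56.6 − 0.26Q = 21.5 + 0.52Q → Q* = 45, P* = 44.9.
At the ceiling P = 43.1, quantity supplied = (43.1 − 21.5)/0.52 = 41.5385.
Willingness to pay at Q' = 41.5385: 56.6 − 0.26·41.5385 = 45.8.
ΔQ = 45 − 41.5385 = 3.4615; wedge = 45.8 − 43.1 = 2.7.
The triangle = ½ × 3.4615 × 2.7 = $4.67 thousand.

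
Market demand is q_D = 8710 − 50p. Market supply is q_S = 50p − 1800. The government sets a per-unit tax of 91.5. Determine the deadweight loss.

104653.125

In inverse form: demand p = 174.2 − 0.02q, supply p = 36 + 0.02q.
Competitive equilibrium: 174.2 − 0.02q = 36 + 0.02q → q* = 3455, p* = 105.1.
With the tax, the buyer price exceeds the seller price by 91.5: (174.2 − 0.02q) − (36 + 0.02q) = 91.5 → q' = 1167.5.
Δq = 3455 − 1167.5 = 2287.5; the wedge equals the tax, 91.5.
DWL = ½ × 2287.5 × 91.5 = 104653.125.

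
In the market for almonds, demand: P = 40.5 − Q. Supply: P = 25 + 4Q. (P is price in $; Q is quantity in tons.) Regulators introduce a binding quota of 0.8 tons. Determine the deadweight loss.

$13.225

Competitive equilibrium: 40.5 − Q = 25 + 4Q → Q* = 3.1, P* = 37.4.
At Q = 0.8: demand price = 40.5 − 1·0.8 = 39.7; supply price = 25 + 4·0.8 = 28.2.
ΔQ = 3.1 − 0.8 = 2.3; wedge = 39.7 − 28.2 = 11.5.
The triangle = ½ × 2.3 × 11.5 = $13.225.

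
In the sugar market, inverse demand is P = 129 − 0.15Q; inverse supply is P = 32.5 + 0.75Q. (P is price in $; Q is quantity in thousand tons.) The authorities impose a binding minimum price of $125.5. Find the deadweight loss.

Competitive equilibrium: 129 − 0.15Q = 32.5 + 0.75Q → Q* = 107.2222, P* = 112.9167.
At the floor P = 125.5, quantity demanded = (129 − 125.5)/0.15 = 23.3333.
Sellers' marginal cost at Q' = 23.3333: 32.5 + 0.75·23.3333 = 50.
ΔQ = 107.2222 − 23.3333 = 83.8889; wedge = 125.5 − 50 = 75.5.
Welfare loss = ½ × 83.8889 × 75.5 = $3166.81 thousand.

$3166.81 thousand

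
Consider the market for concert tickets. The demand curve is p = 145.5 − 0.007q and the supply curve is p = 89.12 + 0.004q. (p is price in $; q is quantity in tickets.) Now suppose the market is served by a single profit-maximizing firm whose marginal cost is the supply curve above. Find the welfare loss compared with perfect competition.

$21851.36

Competitive equilibrium: 145.5 − 0.007q = 89.12 + 0.004q → q* = 5125.45455, p* = 109.62182.
Marginal revenue: MR = 145.5 − 0.014q. Set MR = MC: 145.5 − 0.014q = 89.12 + 0.004q → q_m = 3132.22222.
Price p_m = 145.5 − 0.007·3132.22222 = 123.57444; MC(q_m) = 89.12 + 0.004·3132.22222 = 101.64889.
Competitive q* = 5125.45455, so Δq = 1993.23233; wedge = 123.57444 − 101.64889 = 21.92555.
Deadweight loss = ½ × 1993.23233 × 21.92555 = $21851.36.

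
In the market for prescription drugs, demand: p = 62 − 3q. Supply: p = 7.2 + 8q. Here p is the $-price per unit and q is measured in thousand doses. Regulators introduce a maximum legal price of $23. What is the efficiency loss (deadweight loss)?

Competitive equilibrium: 62 − 3q = 7.2 + 8q → q* = 4.98182, p* = 47.05455.
At the ceiling p = 23, quantity supplied = (23 − 7.2)/8 = 1.975.
Willingness to pay at q' = 1.975: 62 − 3·1.975 = 56.075.
Δq = 4.98182 − 1.975 = 3.00682; wedge = 56.075 − 23 = 33.075.
Deadweight loss = ½ × 3.00682 × 33.075 = $49.73 thousand.

$49.73 thousand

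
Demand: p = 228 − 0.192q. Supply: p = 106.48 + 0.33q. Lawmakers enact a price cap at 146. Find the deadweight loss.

3335.03

Competitive equilibrium: 228 − 0.192q = 106.48 + 0.33q → q* = 232.7969, p* = 183.303.
At the ceiling p = 146, quantity supplied = (146 − 106.48)/0.33 = 119.7576.
Willingness to pay at q' = 119.7576: 228 − 0.192·119.7576 = 205.0065.
Δq = 232.7969 − 119.7576 = 113.0393; wedge = 205.0065 − 146 = 59.0065.
The triangle = ½ × 113.0393 × 59.0065 = 3335.03.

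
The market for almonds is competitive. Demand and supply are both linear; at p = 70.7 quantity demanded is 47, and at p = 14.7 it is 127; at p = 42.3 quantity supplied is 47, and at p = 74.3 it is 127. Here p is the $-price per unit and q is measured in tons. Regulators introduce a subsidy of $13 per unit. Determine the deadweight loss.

Demand slope = (14.7 − 70.7)/(127 − 47) = −0.7, so p = 103.6 − 0.7q.
Supply slope = (74.3 − 42.3)/(127 − 47) = 0.4, so p = 23.5 + 0.4q.
Competitive equilibrium: 103.6 − 0.7q = 23.5 + 0.4q → q* = 72.8182, p* = 52.6273.
The subsidy lowers effective supply by 13: p = 10.5 + 0.4q.
New quantity: 103.6 − 0.7q = 10.5 + 0.4q → q' = 84.6364.
Overproduction Δq = 84.6364 − 72.8182 = 11.8182; wedge = subsidy = 13.
Deadweight loss = ½ × 11.8182 × 13 = $76.82.

$76.82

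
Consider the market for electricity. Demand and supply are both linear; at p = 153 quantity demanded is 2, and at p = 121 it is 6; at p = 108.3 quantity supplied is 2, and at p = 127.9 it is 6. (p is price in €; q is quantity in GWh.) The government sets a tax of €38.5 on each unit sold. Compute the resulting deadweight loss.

Demand slope = (121 − 153)/(6 − 2) = −8, so p = 169 − 8q.
Supply slope = (127.9 − 108.3)/(6 − 2) = 4.9, so p = 98.5 + 4.9q.
Competitive equilibrium: 169 − 8q = 98.5 + 4.9q → q* = 5.4651, p* = 125.2791.
With the tax, the buyer price exceeds the seller price by 38.5: (169 − 8q) − (98.5 + 4.9q) = 38.5 → q' = 2.4806.
Δq = 5.4651 − 2.4806 = 2.9845; the wedge equals the tax, 38.5.
The triangle = ½ × 2.9845 × 38.5 = €57.45.

€57.45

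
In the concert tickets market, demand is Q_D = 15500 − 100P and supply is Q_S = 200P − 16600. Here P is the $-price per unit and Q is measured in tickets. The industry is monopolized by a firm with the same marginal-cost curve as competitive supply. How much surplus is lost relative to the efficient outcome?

In inverse form: demand P = 155 − 0.01Q, supply P = 83 + 0.005Q.
Competitive equilibrium: 155 − 0.01Q = 83 + 0.005Q → Q* = 4800, P* = 107.
Marginal revenue: MR = 155 − 0.02Q. Set MR = MC: 155 − 0.02Q = 83 + 0.005Q → Q_m = 2880.
Price P_m = 155 − 0.01·2880 = 126.2; MC(Q_m) = 83 + 0.005·2880 = 97.4.
Competitive Q* = 4800, so ΔQ = 1920; wedge = 126.2 − 97.4 = 28.8.
DWL = ½ × 1920 × 28.8 = $27648.

$27648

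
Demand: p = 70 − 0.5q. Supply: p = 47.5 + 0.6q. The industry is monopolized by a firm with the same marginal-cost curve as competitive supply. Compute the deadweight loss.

Competitive equilibrium: 70 − 0.5q = 47.5 + 0.6q → q* = 20.4545, p* = 59.7727.
Marginal revenue: MR = 70 − q. Set MR = MC: 70 − q = 47.5 + 0.6q → q_m = 14.0625.
Price p_m = 70 − 0.5·14.0625 = 62.9688; MC(q_m) = 47.5 + 0.6·14.0625 = 55.9375.
Competitive q* = 20.4545, so Δq = 6.392; wedge = 62.9688 − 55.9375 = 7.0313.
Deadweight loss = ½ × 6.392 × 7.0313 = 22.47.

22.47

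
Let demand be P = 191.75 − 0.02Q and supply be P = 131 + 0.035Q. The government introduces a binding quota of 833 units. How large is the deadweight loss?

Competitive equilibrium: 191.75 − 0.02Q = 131 + 0.035Q → Q* = 1104.5455, P* = 169.6591.
At Q = 833: demand price = 191.75 − 0.02·833 = 175.09; supply price = 131 + 0.035·833 = 160.155.
ΔQ = 1104.5455 − 833 = 271.5455; wedge = 175.09 − 160.155 = 14.935.
DWL = ½ × 271.5455 × 14.935 = 2027.77.

2027.77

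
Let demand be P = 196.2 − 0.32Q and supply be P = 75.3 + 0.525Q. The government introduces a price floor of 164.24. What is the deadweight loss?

Competitive equilibrium: 196.2 − 0.32Q = 75.3 + 0.525Q → Q* = 143.0769, P* = 150.4154.
At the floor P = 164.24, quantity demanded = (196.2 − 164.24)/0.32 = 99.875.
Sellers' marginal cost at Q' = 99.875: 75.3 + 0.525·99.875 = 127.7344.
ΔQ = 143.0769 − 99.875 = 43.2019; wedge = 164.24 − 127.7344 = 36.5056.
The triangle = ½ × 43.2019 × 36.5056 = 788.56.

788.56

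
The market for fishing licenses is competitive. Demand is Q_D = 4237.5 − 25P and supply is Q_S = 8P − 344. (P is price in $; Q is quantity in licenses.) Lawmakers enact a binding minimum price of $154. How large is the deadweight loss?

In inverse form: demand P = 169.5 − 0.04Q, supply P = 43 + 0.125Q.
Competitive equilibrium: 169.5 − 0.04Q = 43 + 0.125Q → Q* = 766.6667, P* = 138.8333.
At the floor P = 154, quantity demanded = (169.5 − 154)/0.04 = 387.5.
Sellers' marginal cost at Q' = 387.5: 43 + 0.125·387.5 = 91.4375.
ΔQ = 766.6667 − 387.5 = 379.1667; wedge = 154 − 91.4375 = 62.5625.
Deadweight loss = ½ × 379.1667 × 62.5625 = $11860.81.

$11860.81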